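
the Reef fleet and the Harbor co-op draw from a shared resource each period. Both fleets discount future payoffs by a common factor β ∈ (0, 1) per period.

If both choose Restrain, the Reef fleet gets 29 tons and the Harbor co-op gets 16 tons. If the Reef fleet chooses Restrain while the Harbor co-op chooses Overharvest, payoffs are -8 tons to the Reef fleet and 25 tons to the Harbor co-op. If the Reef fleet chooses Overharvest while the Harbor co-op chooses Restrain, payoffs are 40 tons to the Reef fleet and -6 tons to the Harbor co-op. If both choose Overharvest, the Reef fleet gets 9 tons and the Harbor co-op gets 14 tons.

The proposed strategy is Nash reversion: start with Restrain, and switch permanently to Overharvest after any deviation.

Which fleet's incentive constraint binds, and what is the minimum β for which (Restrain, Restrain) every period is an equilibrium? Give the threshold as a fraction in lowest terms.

the Reef fleet: cooperation gives 29 each period; deviation gives 40 once then 9 forever.
  29/(1−β) ≥ 40 + 9β/(1−β) ⇒ β ≥ 11/31.
the Harbor co-op: cooperation gives 16 each period; deviation gives 25 once then 14 forever.
  β ≥ 9/11.
Both must hold, so the binding constraint is the Harbor co-op's: β ≥ 9/11.

the Harbor co-op; β ≥ 9/11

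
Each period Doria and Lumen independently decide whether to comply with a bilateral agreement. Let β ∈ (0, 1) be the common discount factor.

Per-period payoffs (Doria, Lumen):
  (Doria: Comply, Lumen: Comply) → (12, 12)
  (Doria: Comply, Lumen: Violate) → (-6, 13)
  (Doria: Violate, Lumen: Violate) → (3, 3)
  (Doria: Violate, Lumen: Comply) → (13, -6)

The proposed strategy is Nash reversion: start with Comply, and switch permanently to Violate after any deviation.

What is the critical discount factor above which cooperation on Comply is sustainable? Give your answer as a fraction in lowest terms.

12/(1−β) ≥ 13 + 3β/(1−β)
12 ≥ 13 − 10β
β ≥ 1/10.

1/10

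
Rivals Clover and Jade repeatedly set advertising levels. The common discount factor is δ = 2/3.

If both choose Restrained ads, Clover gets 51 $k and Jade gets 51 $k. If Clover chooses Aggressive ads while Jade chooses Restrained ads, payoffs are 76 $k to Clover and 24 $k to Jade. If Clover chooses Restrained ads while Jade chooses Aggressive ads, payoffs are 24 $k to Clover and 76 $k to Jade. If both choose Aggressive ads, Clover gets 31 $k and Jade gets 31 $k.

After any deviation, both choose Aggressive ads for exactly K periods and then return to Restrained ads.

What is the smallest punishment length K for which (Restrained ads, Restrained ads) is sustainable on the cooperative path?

3

Need Σ_{k=1}^{K} δ^k ≥ (76−51)/(51−31) = 1.2500 at δ = 2/3.
At K = 2 the sum is 1.1111 < 1.2500; at K = 3 it is 1.4074 ≥ 1.2500.
So the minimum punishment length is K = 3.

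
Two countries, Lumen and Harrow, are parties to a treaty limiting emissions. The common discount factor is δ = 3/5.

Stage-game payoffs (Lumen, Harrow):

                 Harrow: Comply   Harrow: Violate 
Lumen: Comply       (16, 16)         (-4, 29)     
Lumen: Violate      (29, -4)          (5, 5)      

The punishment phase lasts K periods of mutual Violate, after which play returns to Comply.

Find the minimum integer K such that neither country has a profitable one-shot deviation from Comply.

No profitable deviation requires (16−5)(δ+…+δ^K) ≥ 29−16, i.e. δ+…+δ^K ≥ 13/11 ≈ 1.1818.
With δ = 3/5, the partial sums are K=1: 0.6000, K=2: 0.9600, K=3: 1.1760, K=4: 1.3056.
K = 4 is the first length at which the sum reaches 1.1818.

4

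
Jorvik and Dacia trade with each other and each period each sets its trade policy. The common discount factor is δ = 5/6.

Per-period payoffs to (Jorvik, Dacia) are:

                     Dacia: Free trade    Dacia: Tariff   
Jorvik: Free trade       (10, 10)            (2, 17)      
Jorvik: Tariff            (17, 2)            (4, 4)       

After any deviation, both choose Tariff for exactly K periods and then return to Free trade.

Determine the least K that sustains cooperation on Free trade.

2

No profitable deviation requires (10−4)(δ+…+δ^K) ≥ 17−10, i.e. δ+…+δ^K ≥ 7/6 ≈ 1.1667.
With δ = 5/6, the partial sums are K=1: 0.8333, K=2: 1.5278.
K = 2 is the first length at which the sum reaches 1.1667.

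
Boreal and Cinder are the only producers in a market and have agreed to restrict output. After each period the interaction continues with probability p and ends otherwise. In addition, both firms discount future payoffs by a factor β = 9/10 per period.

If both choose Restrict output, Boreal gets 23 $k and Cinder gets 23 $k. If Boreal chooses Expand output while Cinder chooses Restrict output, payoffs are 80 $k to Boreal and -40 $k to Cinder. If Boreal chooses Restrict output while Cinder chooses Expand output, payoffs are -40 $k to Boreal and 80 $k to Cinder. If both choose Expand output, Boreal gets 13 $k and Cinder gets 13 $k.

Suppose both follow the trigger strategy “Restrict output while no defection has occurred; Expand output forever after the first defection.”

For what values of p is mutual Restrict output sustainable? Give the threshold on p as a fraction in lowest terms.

With continuation probability p and discount β, the effective per-period discount factor is βp.
Grim-trigger IC: βp ≥ (80−23)/(80−13) = 57/67.
So p ≥ (57/67)/(9/10) = 190/201.

190/201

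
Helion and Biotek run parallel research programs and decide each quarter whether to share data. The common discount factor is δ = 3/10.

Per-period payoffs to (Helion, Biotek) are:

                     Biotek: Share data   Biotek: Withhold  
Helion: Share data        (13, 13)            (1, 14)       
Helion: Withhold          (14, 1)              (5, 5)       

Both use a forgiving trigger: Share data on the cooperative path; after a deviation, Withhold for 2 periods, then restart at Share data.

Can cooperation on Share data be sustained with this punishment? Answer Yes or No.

Yes

Comparing payoff streams over the 3 periods until play realigns: cooperate → 13(1+δ+…+δ^2); deviate → 14 + 5(δ+…+δ^2).
Cooperation is sustained iff (13−5)(δ+…+δ^2) ≥ 14−13.
δ+…+δ^2 = 3/10·(1−(3/10)^2)/(1−3/10) = 0.3900, and (14−13)/(13−5) = 0.1250.
0.3900 ≥ 0.1250, so cooperation is sustainable.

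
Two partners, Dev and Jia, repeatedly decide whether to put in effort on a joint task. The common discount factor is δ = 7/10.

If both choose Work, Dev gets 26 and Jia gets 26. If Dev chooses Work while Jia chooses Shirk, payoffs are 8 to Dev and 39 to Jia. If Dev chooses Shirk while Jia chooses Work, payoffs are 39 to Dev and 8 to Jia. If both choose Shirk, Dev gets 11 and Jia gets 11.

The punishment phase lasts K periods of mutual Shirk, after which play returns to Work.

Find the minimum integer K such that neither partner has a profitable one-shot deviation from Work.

Need Σ_{k=1}^{K} δ^k ≥ (39−26)/(26−11) = 0.8667 at δ = 7/10.
At K = 1 the sum is 0.7000 < 0.8667; at K = 2 it is 1.1900 ≥ 0.8667.
So the minimum punishment length is K = 2.

2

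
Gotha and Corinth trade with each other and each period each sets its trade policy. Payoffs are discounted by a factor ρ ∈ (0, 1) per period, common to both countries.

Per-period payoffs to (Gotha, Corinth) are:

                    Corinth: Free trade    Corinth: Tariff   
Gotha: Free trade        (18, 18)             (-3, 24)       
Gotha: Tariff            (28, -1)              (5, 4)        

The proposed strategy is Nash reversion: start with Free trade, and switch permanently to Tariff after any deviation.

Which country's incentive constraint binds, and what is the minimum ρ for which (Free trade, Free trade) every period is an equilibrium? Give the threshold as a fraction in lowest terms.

Gotha; ρ ≥ 10/23

For Gotha: deviation gain 28−18 = 10, per-period punishment loss 18−5 = 13. IC gives ρ ≥ 10/23.
For Corinth: gain 6, loss 14 per period, so ρ ≥ 6/20 = 3/10.
The tighter constraint is Gotha's, so cooperation needs ρ ≥ 10/23.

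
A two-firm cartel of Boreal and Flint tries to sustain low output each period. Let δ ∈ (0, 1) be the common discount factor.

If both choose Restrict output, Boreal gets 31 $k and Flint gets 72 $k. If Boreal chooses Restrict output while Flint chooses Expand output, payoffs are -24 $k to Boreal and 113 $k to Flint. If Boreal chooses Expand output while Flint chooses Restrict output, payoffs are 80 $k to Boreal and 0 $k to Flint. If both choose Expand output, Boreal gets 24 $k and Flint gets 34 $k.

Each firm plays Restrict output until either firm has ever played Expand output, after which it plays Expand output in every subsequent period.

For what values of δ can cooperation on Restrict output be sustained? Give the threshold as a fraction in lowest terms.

7/8

Boreal: cooperation gives 31 each period; deviation gives 80 once then 24 forever.
  31/(1−δ) ≥ 80 + 24δ/(1−δ) ⇒ δ ≥ 49/56 = 7/8.
Flint: cooperation gives 72 each period; deviation gives 113 once then 34 forever.
  δ ≥ 41/79.
Both must hold, so the binding constraint is Boreal's: δ ≥ 7/8.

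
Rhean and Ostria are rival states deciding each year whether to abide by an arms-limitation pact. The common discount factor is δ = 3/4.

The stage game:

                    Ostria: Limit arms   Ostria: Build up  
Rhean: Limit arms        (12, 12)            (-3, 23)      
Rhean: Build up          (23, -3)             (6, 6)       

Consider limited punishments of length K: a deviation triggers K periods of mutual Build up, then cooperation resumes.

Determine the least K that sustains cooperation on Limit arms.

4

No profitable deviation requires (12−6)(δ+…+δ^K) ≥ 23−12, i.e. δ+…+δ^K ≥ 11/6 ≈ 1.8333.
With δ = 3/4, the partial sums are K=1: 0.7500, K=2: 1.3125, K=3: 1.7344, K=4: 2.0508.
K = 4 is the first length at which the sum reaches 1.8333.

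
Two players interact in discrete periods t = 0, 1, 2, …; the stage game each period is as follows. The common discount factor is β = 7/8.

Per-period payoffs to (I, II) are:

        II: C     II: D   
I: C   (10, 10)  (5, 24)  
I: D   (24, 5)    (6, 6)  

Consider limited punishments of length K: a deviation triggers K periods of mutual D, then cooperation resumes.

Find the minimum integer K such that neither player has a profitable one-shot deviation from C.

Need Σ_{k=1}^{K} β^k ≥ (24−10)/(10−6) = 3.5000 at β = 7/8.
At K = 5 the sum is 3.4096 < 3.5000; at K = 6 it is 3.8584 ≥ 3.5000.
So the minimum punishment length is K = 6.

6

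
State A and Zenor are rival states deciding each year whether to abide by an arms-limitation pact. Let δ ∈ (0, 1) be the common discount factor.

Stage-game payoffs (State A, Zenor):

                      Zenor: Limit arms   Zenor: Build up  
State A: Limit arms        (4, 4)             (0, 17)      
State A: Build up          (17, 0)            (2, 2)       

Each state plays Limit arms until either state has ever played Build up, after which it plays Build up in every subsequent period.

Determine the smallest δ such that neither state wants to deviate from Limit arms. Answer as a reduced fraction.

13/15

Cooperation forever yields 4 each period: 4/(1−δ).
Deviating yields 17 once, then 2 forever: 17 + 2δ/(1−δ).
No profitable deviation requires 4/(1−δ) ≥ 17 + 2δ/(1−δ).
Multiplying by (1−δ): 4 ≥ 17(1−δ) + 2δ = 17 − 15δ.
So 15δ ≥ 13, i.e. δ ≥ 13/15.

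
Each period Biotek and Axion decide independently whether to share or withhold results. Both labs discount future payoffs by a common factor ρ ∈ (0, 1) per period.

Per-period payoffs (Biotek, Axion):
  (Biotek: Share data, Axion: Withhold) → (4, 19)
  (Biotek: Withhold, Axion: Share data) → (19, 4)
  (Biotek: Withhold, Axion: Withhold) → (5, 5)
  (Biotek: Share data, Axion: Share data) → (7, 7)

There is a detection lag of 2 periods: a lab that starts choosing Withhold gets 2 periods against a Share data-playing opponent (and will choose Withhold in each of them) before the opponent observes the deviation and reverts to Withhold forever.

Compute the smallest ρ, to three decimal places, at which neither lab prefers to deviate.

0.926

A deviator earns 19 for 2 periods, then 5 forever; cooperating earns 7 forever. Multiplying the IC by (1−ρ):
7 ≥ 19(1−ρ^2) + 5ρ^2, so 14·ρ^2 ≥ 12 and ρ^2 ≥ 6/7.
ρ ≥ (6/7)^(1/2) ≈ 0.926.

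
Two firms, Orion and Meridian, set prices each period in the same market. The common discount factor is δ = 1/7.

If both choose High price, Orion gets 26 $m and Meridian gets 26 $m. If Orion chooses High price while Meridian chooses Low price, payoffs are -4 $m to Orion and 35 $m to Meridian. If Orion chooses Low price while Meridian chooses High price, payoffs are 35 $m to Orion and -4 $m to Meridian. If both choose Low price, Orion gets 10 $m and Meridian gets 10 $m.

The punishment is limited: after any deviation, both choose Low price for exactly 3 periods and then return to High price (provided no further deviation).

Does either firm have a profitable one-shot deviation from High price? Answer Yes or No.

Yes

A one-shot deviation gives 35 now, then 10 for 3 periods, then back to 26.
Gain from deviating: (35−26) today; loss: (26−10) in each of the next 3 periods.
No-deviation condition: (26−10)(δ+…+δ^3) ≥ 35−26, i.e. δ+…+δ^3 ≥ 9/16.
At δ = 1/7: δ+…+δ^3 = 0.1662 < 0.5625.
So cooperation is not sustainable.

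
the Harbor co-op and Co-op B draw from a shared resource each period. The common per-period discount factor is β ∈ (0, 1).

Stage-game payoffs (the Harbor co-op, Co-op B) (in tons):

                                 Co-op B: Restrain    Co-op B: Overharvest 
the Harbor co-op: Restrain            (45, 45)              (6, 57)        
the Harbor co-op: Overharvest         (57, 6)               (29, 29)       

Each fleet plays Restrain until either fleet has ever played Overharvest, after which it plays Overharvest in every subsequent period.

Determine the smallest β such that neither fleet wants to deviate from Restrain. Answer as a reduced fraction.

3/7

Under grim trigger the critical discount factor is (T−C)/(T−P) with T = 57, C = 45, P = 29.
β* = (57−45)/(57−29) = 12/28 = 3/7.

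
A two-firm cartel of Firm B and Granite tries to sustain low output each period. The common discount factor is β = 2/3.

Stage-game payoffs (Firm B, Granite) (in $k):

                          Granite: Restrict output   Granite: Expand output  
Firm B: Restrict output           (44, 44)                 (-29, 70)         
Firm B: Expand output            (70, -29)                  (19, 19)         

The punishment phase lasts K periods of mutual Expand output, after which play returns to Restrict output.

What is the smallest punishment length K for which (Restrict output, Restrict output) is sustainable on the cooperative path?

IC: β(1−β^K)/(1−β) ≥ (70−44)/(44−19) = 26/25.
With β = 2/3: need 1 − β^K ≥ 26/25·(1−2/3)/(2/3), i.e. β^K ≤ 0.4800.
Since (2/3)^1 = 0.6667 and (2/3)^2 = 0.4444, the smallest such K is 2.

2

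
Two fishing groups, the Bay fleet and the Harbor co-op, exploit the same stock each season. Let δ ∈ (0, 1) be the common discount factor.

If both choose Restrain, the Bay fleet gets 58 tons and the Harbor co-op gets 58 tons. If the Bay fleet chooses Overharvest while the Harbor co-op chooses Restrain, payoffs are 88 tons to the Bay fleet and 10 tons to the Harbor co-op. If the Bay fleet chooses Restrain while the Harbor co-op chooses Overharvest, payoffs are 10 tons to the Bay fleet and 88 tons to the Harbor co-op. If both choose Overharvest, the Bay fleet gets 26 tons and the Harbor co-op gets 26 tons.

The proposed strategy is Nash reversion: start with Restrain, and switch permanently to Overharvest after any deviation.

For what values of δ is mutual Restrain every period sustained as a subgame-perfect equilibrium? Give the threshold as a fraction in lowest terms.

58/(1−δ) ≥ 88 + 26δ/(1−δ)
58 ≥ 88 − 62δ
δ ≥ 30/62 = 15/31.

15/31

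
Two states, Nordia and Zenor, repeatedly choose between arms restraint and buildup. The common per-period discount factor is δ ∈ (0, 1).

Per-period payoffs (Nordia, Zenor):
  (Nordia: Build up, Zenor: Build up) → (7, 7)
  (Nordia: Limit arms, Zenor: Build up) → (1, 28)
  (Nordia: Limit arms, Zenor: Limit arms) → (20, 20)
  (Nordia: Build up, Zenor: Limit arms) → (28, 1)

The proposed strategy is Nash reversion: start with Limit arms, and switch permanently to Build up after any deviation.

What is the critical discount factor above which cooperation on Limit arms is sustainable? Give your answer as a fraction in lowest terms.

One-period gain from deviating is 28 − 20 = 8. The loss is 20 − 7 = 13 in every subsequent period, with present value 13·δ/(1−δ).
Deviation is unprofitable when 13·δ/(1−δ) ≥ 8, i.e. δ/(1−δ) ≥ 8/13.
Equivalently δ ≥ 8/(8+13) = 8/21.

8/21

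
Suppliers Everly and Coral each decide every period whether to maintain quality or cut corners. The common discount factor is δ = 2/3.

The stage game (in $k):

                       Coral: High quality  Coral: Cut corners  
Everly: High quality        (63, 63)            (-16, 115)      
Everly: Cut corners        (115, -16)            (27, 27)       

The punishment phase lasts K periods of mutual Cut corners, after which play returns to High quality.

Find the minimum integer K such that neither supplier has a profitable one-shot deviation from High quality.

No profitable deviation requires (63−27)(δ+…+δ^K) ≥ 115−63, i.e. δ+…+δ^K ≥ 13/9 ≈ 1.4444.
With δ = 2/3, the partial sums are K=1: 0.6667, K=2: 1.1111, K=3: 1.4074, K=4: 1.6049.
K = 4 is the first length at which the sum reaches 1.4444.

4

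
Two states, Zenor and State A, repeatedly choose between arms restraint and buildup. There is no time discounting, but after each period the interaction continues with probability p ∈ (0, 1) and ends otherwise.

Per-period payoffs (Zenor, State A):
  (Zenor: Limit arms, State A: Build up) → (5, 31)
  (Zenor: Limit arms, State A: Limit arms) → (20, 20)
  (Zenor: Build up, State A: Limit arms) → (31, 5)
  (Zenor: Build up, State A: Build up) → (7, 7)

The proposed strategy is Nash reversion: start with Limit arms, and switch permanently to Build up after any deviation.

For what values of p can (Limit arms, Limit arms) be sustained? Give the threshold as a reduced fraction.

Expected cooperation value is 20 + p·20 + p²·20 + … = 20/(1−p); deviation gives 31 + p·7/(1−p).
20 ≥ 31(1−p) + 7p ⇒ 24p ≥ 11 ⇒ p ≥ 11/24.

11/24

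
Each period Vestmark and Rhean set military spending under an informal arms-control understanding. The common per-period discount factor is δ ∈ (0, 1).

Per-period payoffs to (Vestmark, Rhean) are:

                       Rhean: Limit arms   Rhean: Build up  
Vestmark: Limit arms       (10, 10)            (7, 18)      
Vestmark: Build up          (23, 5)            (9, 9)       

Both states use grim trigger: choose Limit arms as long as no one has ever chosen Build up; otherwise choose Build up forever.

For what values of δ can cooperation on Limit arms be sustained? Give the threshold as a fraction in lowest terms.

For Vestmark: deviation gain 23−10 = 13, per-period punishment loss 10−9 = 1. IC gives δ ≥ 13/14.
For Rhean: gain 8, loss 1 per period, so δ ≥ 8/9.
The tighter constraint is Vestmark's, so cooperation needs δ ≥ 13/14.

13/14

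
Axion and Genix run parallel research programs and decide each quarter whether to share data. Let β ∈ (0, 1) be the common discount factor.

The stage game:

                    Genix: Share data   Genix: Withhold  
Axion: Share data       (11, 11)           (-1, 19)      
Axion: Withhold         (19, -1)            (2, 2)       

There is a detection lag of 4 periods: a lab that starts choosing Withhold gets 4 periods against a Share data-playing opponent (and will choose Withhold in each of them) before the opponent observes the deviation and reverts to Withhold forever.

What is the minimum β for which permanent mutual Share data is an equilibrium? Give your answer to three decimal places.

A deviator earns 19 for 4 periods, then 2 forever; cooperating earns 11 forever. Multiplying the IC by (1−β):
11 ≥ 19(1−β^4) + 2β^4, so 17·β^4 ≥ 8 and β^4 ≥ 8/17.
β ≥ (8/17)^(1/4) ≈ 0.828.

0.828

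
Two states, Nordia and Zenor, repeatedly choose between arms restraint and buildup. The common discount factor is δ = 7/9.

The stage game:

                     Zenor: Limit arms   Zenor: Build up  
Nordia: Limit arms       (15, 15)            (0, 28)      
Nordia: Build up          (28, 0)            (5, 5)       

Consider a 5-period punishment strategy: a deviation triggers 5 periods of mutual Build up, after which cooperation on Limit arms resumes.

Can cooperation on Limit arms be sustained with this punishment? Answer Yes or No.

Yes

A one-shot deviation gives 28 now, then 5 for 5 periods, then back to 15.
Gain from deviating: (28−15) today; loss: (15−5) in each of the next 5 periods.
No-deviation condition: (15−5)(δ+…+δ^5) ≥ 28−15, i.e. δ+…+δ^5 ≥ 13/10.
At δ = 7/9: δ+…+δ^5 = 2.5038 ≥ 1.3000.
So cooperation is sustainable.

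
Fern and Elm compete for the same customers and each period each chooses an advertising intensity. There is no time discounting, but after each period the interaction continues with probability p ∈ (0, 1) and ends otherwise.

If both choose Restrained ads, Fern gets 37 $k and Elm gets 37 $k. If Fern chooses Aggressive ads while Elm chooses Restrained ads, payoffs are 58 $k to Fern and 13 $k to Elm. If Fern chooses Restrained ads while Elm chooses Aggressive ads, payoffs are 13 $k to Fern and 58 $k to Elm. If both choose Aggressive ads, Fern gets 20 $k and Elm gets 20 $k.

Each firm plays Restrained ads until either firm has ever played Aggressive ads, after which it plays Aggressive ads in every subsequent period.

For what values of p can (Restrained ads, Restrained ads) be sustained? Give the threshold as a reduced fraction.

With no time discounting, the continuation probability p plays the role of the discount factor.
Grim-trigger IC: 37/(1−p) ≥ 58 + 20p/(1−p) ⇒ p ≥ (58−37)/(58−20) = 21/38.

21/38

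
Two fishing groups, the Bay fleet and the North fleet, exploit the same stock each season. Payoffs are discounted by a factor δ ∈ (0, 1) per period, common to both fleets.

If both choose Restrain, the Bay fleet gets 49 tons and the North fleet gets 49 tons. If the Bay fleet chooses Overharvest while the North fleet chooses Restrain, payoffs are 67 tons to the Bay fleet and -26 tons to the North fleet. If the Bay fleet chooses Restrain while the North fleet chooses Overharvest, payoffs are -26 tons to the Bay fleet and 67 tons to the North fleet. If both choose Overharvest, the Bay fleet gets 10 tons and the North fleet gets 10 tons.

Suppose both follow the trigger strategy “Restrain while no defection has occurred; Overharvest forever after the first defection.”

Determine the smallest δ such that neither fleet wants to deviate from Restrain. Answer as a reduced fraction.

One-period gain from deviating is 67 − 49 = 18. The loss is 49 − 10 = 39 in every subsequent period, with present value 39·δ/(1−δ).
Deviation is unprofitable when 39·δ/(1−δ) ≥ 18, i.e. δ/(1−δ) ≥ 6/13.
Equivalently δ ≥ 18/(18+39) = 6/19.

6/19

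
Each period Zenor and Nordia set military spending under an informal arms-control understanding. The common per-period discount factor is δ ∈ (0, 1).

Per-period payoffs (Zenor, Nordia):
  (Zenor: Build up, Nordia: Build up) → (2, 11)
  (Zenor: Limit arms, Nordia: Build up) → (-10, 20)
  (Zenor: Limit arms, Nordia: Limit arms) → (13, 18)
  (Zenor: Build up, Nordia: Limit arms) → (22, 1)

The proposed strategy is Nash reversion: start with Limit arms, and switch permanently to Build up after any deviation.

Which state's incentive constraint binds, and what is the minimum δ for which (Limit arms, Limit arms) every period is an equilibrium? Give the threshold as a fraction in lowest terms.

Zenor's threshold: (22−13)/(22−2) = 9/20.
Nordia's threshold: (20−18)/(20−11) = 2/9.
9/20 > 2/9, so Zenor binds and δ* = 9/20.

Zenor; δ ≥ 9/20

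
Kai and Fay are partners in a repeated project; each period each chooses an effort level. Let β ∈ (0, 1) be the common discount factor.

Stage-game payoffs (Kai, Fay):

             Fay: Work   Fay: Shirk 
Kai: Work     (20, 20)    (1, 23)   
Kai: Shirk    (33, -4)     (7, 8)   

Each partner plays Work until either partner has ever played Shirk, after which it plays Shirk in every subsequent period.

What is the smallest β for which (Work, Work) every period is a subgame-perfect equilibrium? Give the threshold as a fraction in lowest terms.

1/2

Kai: cooperation gives 20 each period; deviation gives 33 once then 7 forever.
  20/(1−β) ≥ 33 + 7β/(1−β) ⇒ β ≥ 13/26 = 1/2.
Fay: cooperation gives 20 each period; deviation gives 23 once then 8 forever.
  β ≥ 3/15 = 1/5.
Both must hold, so the binding constraint is Kai's: β ≥ 1/2.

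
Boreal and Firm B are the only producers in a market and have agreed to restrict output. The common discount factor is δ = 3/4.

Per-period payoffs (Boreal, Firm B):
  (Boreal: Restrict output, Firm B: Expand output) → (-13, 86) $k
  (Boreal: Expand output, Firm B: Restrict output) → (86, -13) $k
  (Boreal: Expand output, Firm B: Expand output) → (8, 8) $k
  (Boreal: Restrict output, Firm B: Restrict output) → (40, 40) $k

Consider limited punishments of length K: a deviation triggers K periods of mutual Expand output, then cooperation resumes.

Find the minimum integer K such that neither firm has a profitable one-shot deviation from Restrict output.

Need Σ_{k=1}^{K} δ^k ≥ (86−40)/(40−8) = 1.4375 at δ = 3/4.
At K = 2 the sum is 1.3125 < 1.4375; at K = 3 it is 1.7344 ≥ 1.4375.
So the minimum punishment length is K = 3.

3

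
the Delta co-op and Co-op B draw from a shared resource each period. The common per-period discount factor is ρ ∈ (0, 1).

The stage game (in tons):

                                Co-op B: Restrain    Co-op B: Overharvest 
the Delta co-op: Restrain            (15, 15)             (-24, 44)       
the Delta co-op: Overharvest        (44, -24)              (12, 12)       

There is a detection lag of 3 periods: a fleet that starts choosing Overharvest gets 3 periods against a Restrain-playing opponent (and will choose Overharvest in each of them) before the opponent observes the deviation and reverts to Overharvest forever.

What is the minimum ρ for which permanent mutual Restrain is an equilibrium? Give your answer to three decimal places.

0.968

Deviating for the 3 undetected periods gains 44−15 = 29 per period over cooperation, then loses 15−12 = 3 per period forever once punishment starts.
Gain: 29(1 + ρ + … + ρ^2); loss: 3·ρ^3/(1−ρ).
No profitable deviation ⇔ 29(1−ρ^3) ≤ 3·ρ^3, i.e. ρ^3 ≥ 29/(29+3) = 29/32.
Hence ρ ≥ (29/32)^(1/3) ≈ 0.968.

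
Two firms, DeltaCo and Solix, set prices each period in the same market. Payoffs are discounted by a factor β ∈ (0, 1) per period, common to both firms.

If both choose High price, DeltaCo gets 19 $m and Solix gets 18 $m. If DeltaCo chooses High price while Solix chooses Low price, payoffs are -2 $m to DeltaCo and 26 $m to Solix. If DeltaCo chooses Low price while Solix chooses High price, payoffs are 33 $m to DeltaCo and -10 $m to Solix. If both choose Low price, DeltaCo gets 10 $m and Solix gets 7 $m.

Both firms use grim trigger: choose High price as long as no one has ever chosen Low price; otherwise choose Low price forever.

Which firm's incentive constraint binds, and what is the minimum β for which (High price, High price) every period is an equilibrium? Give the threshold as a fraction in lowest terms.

For DeltaCo: deviation gain 33−19 = 14, per-period punishment loss 19−10 = 9. IC gives β ≥ 14/23.
For Solix: gain 8, loss 11 per period, so β ≥ 8/19.
The tighter constraint is DeltaCo's, so cooperation needs β ≥ 14/23.

DeltaCo; β ≥ 14/23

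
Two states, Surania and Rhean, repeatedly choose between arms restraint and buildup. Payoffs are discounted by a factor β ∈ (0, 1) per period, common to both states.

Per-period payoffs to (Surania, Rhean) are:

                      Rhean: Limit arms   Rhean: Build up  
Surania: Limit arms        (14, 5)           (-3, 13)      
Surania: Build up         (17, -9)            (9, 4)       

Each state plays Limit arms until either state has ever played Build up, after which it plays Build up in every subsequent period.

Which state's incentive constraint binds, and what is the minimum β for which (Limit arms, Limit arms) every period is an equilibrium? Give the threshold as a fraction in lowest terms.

Rhean; β ≥ 8/9

Surania's threshold: (17−14)/(17−9) = 3/8.
Rhean's threshold: (13−5)/(13−4) = 8/9.
3/8 < 8/9, so Rhean binds and β* = 8/9.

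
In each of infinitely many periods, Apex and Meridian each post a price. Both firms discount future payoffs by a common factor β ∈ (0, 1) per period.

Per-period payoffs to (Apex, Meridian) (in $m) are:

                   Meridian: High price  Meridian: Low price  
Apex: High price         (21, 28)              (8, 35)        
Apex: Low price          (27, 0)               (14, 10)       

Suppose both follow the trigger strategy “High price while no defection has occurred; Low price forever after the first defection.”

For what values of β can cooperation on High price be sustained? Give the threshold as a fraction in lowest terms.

6/13

Apex: cooperation gives 21 each period; deviation gives 27 once then 14 forever.
  21/(1−β) ≥ 27 + 14β/(1−β) ⇒ β ≥ 6/13.
Meridian: cooperation gives 28 each period; deviation gives 35 once then 10 forever.
  β ≥ 7/25.
Both must hold, so the binding constraint is Apex's: β ≥ 6/13.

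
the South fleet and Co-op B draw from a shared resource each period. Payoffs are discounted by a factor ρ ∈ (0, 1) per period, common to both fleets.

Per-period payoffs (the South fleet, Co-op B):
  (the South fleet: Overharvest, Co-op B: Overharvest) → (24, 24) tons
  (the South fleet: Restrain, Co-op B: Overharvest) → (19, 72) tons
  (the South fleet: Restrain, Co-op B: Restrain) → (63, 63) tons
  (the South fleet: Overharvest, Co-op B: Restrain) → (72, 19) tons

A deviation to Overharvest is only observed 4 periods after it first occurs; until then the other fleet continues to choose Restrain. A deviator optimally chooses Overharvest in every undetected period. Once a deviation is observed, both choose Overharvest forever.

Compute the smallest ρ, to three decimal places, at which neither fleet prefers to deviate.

Deviating for the 4 undetected periods gains 72−63 = 9 per period over cooperation, then loses 63−24 = 39 per period forever once punishment starts.
Gain: 9(1 + ρ + … + ρ^3); loss: 39·ρ^4/(1−ρ).
No profitable deviation ⇔ 9(1−ρ^4) ≤ 39·ρ^4, i.e. ρ^4 ≥ 9/(9+39) = 3/16.
Hence ρ ≥ (3/16)^(1/4) ≈ 0.658.

0.658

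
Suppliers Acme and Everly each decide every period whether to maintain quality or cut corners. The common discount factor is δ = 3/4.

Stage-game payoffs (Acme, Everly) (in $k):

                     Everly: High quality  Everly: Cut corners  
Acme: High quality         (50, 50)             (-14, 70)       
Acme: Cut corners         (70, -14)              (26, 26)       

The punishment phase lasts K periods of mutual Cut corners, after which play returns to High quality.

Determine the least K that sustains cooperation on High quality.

IC: δ(1−δ^K)/(1−δ) ≥ (70−50)/(50−26) = 5/6.
With δ = 3/4: need 1 − δ^K ≥ 5/6·(1−3/4)/(3/4), i.e. δ^K ≤ 0.7222.
Since (3/4)^1 = 0.7500 and (3/4)^2 = 0.5625, the smallest such K is 2.

2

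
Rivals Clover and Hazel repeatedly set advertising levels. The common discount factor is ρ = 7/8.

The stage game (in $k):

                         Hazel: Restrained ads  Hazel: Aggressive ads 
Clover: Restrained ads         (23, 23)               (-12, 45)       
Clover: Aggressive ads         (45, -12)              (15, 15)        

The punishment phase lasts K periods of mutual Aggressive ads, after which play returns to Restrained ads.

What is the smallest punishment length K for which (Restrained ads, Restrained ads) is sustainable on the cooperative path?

4

No profitable deviation requires (23−15)(ρ+…+ρ^K) ≥ 45−23, i.e. ρ+…+ρ^K ≥ 11/4 ≈ 2.7500.
With ρ = 7/8, the partial sums are K=1: 0.8750, K=2: 1.6406, K=3: 2.3105, K=4: 2.8967.
K = 4 is the first length at which the sum reaches 2.7500.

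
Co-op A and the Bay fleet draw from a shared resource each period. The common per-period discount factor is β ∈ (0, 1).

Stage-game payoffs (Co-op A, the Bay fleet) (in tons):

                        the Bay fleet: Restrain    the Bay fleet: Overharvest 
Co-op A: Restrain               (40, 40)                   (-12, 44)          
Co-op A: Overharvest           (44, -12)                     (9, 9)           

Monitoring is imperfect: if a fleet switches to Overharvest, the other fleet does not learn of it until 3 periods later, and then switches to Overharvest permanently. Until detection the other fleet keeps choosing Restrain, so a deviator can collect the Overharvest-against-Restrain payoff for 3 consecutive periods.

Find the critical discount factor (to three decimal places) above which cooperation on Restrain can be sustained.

0.485

The best deviation is to choose Overharvest for all 3 undetected periods, earning 44 each, then 9 forever once detected.
Deviation value: 44(1−β^3)/(1−β) + 9β^3/(1−β); cooperation value: 40/(1−β).
IC: 40 ≥ 44(1−β^3) + 9β^3 = 44 − 35β^3.
So β^3 ≥ 4/35, giving β ≥ (4/35)^(1/3) ≈ 0.485.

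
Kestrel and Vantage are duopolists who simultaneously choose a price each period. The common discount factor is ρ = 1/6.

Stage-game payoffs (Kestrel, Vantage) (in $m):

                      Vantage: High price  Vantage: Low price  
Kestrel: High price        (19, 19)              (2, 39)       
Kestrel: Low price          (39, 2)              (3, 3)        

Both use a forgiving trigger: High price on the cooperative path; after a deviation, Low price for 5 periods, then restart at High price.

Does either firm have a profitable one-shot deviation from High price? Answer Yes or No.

A one-shot deviation gives 39 now, then 3 for 5 periods, then back to 19.
Gain from deviating: (39−19) today; loss: (19−3) in each of the next 5 periods.
No-deviation condition: (19−3)(ρ+…+ρ^5) ≥ 39−19, i.e. ρ+…+ρ^5 ≥ 5/4.
At ρ = 1/6: ρ+…+ρ^5 = 0.2000 < 1.2500.
So cooperation is not sustainable.

Yes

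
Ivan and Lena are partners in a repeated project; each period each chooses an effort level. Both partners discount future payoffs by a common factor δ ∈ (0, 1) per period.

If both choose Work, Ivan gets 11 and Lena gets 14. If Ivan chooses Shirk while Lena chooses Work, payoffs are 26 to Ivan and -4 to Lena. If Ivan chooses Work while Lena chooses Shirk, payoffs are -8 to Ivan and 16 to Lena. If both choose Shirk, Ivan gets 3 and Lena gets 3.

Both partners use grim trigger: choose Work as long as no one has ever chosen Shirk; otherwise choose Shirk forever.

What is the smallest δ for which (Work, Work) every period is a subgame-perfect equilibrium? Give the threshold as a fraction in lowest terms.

Ivan: cooperation gives 11 each period; deviation gives 26 once then 3 forever.
  11/(1−δ) ≥ 26 + 3δ/(1−δ) ⇒ δ ≥ 15/23.
Lena: cooperation gives 14 each period; deviation gives 16 once then 3 forever.
  δ ≥ 2/13.
Both must hold, so the binding constraint is Ivan's: δ ≥ 15/23.

15/23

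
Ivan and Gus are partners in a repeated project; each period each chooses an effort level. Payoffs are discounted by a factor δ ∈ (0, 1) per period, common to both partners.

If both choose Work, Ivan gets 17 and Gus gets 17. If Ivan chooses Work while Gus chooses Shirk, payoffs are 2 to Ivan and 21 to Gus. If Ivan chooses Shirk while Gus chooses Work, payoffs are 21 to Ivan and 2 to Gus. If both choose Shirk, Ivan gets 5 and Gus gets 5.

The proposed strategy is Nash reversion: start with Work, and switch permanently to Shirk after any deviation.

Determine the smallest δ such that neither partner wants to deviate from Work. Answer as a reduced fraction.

One-period gain from deviating is 21 − 17 = 4. The loss is 17 − 5 = 12 in every subsequent period, with present value 12·δ/(1−δ).
Deviation is unprofitable when 12·δ/(1−δ) ≥ 4, i.e. δ/(1−δ) ≥ 1/3.
Equivalently δ ≥ 4/(4+12) = 1/4.

1/4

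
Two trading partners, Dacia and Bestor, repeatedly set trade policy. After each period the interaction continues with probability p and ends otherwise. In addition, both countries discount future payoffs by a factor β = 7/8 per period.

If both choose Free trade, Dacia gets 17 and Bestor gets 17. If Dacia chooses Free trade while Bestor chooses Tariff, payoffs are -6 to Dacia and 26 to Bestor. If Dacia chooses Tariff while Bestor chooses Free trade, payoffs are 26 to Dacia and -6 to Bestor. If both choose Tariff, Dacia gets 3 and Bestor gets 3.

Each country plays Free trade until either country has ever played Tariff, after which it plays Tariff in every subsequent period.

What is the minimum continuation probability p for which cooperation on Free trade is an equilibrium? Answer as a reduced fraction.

With continuation probability p and discount β, the effective per-period discount factor is βp.
Grim-trigger IC: βp ≥ (26−17)/(26−3) = 9/23.
So p ≥ (9/23)/(7/8) = 72/161.

72/161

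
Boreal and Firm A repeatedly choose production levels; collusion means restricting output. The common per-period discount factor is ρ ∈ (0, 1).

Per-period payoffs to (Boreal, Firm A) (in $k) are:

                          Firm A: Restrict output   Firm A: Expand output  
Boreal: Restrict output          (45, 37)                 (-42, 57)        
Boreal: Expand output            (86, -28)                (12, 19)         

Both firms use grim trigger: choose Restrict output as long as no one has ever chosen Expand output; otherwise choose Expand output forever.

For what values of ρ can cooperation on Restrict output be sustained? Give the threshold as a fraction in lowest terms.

41/74

For Boreal: deviation gain 86−45 = 41, per-period punishment loss 45−12 = 33. IC gives ρ ≥ 41/74.
For Firm A: gain 20, loss 18 per period, so ρ ≥ 20/38 = 10/19.
The tighter constraint is Boreal's, so cooperation needs ρ ≥ 41/74.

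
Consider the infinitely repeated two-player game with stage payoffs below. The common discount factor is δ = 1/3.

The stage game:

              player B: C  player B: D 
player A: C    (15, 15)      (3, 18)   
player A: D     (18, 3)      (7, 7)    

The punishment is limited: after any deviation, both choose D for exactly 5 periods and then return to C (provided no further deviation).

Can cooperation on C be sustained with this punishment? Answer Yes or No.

Yes

Comparing payoff streams over the 6 periods until play realigns: cooperate → 15(1+δ+…+δ^5); deviate → 18 + 7(δ+…+δ^5).
Cooperation is sustained iff (15−7)(δ+…+δ^5) ≥ 18−15.
δ+…+δ^5 = 1/3·(1−(1/3)^5)/(1−1/3) = 0.4979, and (18−15)/(15−7) = 0.3750.
0.4979 ≥ 0.3750, so cooperation is sustainable.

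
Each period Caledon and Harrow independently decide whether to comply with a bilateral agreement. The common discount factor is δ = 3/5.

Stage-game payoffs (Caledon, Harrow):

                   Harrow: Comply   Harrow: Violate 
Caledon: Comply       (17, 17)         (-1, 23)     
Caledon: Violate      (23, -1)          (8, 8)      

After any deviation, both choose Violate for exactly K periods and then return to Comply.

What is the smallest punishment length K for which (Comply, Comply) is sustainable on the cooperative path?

IC: δ(1−δ^K)/(1−δ) ≥ (23−17)/(17−8) = 2/3.
With δ = 3/5: need 1 − δ^K ≥ 2/3·(1−3/5)/(3/5), i.e. δ^K ≤ 0.5556.
Since (3/5)^1 = 0.6000 and (3/5)^2 = 0.3600, the smallest such K is 2.

2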